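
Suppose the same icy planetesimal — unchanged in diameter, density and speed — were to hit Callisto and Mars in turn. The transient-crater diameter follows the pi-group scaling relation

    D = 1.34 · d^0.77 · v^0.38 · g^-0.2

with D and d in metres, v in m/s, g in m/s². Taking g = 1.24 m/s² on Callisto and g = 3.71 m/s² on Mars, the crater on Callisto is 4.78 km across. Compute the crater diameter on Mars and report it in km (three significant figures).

All impactor-dependent factors cancel in the ratio, leaving D_Mars/D_Callisto = (g_Mars/g_Callisto)^-0.2.
(3.71/1.24)^-0.2 = 2.992^-0.2 = 0.8032
D_Mars = 0.8032 × 4.78 km = 3.84 km

D ≈ 3.84 km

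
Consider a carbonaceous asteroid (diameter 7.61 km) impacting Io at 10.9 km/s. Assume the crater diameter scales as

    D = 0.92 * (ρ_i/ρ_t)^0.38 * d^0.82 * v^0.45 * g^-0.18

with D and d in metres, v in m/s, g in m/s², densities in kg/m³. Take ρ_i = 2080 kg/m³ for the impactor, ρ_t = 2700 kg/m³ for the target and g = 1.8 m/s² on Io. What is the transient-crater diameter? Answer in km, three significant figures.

In SI units: d = 7610 m, v = 10900 m/s.
(ρ_i/ρ_t)^0.38 = (2080/2700)^0.38 = 0.9056
d^0.82 = 7610^0.82 = 1523
v^0.45 = 10900^0.45 = 65.59
g^-0.18 = 1.8^-0.18 = 0.8996
D = 0.92 × 0.9056 × 1523 × 65.59 × 0.8996 = 74871 m
   = 74.87 km

D ≈ 74.9 km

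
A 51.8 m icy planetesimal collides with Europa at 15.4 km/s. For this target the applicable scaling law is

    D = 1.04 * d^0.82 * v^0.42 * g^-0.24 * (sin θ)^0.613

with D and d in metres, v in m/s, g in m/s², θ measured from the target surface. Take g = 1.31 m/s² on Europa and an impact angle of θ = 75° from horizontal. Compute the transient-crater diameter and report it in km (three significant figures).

In SI units: v = 15400 m/s.
d^0.82 = 51.8^0.82 = 25.45
v^0.42 = 15400^0.42 = 57.38
g^-0.24 = 1.31^-0.24 = 0.9372
(sin 75°)^0.613 = 0.9659^0.613 = 0.9790
D = 1.04 × 25.45 × 57.38 × 0.9372 × 0.9790 = 1393 m
   = 1.393 km

D ≈ 1.39 km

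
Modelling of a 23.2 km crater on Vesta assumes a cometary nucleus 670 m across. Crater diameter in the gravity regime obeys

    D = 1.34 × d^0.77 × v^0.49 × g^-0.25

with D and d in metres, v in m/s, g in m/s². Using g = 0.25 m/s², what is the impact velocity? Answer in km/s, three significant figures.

v ≈ 7.97 km/s

Rearranging for v: v = [D / (1.34 · 670^0.77 · 0.25^-0.25)]^(1/0.49).
D = 23200 m.
670^0.77 = 150.0
0.25^-0.25 = 1.414
Denominator = 1.34 × 150.0 × 1.414 = 284.2
D / 284.2 = 23200 / 284.2 = 81.63
v = 81.63^(1/0.49) = 81.63^2.0408 = 7974 m/s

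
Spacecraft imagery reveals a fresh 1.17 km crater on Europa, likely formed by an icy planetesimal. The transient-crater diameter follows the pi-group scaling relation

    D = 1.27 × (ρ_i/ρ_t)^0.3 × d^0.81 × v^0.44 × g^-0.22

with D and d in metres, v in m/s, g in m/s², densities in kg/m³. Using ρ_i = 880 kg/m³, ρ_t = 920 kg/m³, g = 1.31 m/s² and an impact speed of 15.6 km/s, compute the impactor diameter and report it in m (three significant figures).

Rearranging for d: d = [D / (1.27 · (880/920)^0.3 · 15600^0.44 · 1.31^-0.22)]^(1/0.81).
D = 1170 m.
(880/920)^0.3 = 0.9868
15600^0.44 = 69.98
1.31^-0.22 = 0.9423
Denominator = 1.27 × 0.9868 × 69.98 × 0.9423 = 82.64
D / 82.64 = 1170 / 82.64 = 14.16
d = 14.16^(1/0.81) = 14.16^1.2346 = 26.37 m

d ≈ 26.4 m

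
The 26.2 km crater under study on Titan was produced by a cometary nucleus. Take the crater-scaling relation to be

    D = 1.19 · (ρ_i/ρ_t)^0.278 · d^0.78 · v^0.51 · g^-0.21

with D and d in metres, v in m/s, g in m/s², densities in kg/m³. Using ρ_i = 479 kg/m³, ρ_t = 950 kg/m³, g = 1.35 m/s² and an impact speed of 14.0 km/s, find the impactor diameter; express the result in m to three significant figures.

d ≈ 995 m

Rearranging for d: d = [D / (1.19 · (479/950)^0.278 · 14000^0.51 · 1.35^-0.21)]^(1/0.78).
D = 26200 m.
(479/950)^0.278 = 0.8267
14000^0.51 = 130.2
1.35^-0.21 = 0.9389
Denominator = 1.19 × 0.8267 × 130.2 × 0.9389 = 120.3
D / 120.3 = 26200 / 120.3 = 217.8
d = 217.8^(1/0.78) = 217.8^1.2821 = 994.5 m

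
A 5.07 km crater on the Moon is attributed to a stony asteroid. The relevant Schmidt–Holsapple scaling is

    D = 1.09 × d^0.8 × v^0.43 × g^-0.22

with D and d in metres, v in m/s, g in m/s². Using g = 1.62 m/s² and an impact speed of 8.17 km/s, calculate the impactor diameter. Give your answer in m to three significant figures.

Rearranging for d: d = [D / (1.09 · 8170^0.43 · 1.62^-0.22)]^(1/0.8).
D = 5070 m.
8170^0.43 = 48.11
1.62^-0.22 = 0.8993
Denominator = 1.09 × 48.11 × 0.8993 = 47.16
D / 47.16 = 5070 / 47.16 = 107.5
d = 107.5^(1/0.8) = 107.5^1.25 = 346.1 m

d ≈ 346 m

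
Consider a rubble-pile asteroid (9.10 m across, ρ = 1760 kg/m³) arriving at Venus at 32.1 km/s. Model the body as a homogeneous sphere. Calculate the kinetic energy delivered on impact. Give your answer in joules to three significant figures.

E ≈ 3.58 × 10^14 J

v = 32100 m/s.
Mass m = (π/6) ρ d³ = (π/6) × 1760 × (9.1)³ = 6.944 × 10^5 kg
E = ½ m v² = 0.5 × 6.944 × 10^5 × (32100)² = 3.578 × 10^14 J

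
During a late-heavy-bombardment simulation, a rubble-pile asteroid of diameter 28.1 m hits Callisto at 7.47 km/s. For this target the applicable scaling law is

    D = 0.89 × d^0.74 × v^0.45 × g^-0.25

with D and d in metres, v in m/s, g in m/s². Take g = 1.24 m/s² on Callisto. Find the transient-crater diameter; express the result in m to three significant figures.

In SI units: v = 7470 m/s.
d^0.74 = 28.1^0.74 = 11.80
v^0.45 = 7470^0.45 = 55.33
g^-0.25 = 1.24^-0.25 = 0.9476
D = 0.89 × 11.80 × 55.33 × 0.9476 = 550.6 m

D ≈ 551 m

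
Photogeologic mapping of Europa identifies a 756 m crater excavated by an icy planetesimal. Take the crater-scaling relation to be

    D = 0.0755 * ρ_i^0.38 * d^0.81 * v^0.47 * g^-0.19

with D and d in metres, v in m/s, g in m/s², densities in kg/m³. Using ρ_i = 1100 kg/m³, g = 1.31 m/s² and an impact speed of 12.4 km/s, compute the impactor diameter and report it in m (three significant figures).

d ≈ 14.6 m

Rearranging for d: d = [D / (0.0755 · 1100^0.38 · 12400^0.47 · 1.31^-0.19)]^(1/0.81).
1100^0.38 = 14.31
12400^0.47 = 83.93
1.31^-0.19 = 0.9500
Denominator = 0.0755 × 14.31 × 83.93 × 0.9500 = 86.14
D / 86.14 = 756 / 86.14 = 8.776
d = 8.776^(1/0.81) = 8.776^1.2346 = 14.61 m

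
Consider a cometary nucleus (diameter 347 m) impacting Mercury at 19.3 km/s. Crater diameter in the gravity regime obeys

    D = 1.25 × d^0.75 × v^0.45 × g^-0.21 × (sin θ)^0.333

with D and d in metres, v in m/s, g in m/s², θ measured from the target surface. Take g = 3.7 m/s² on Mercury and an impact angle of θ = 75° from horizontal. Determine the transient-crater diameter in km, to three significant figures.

In SI units: v = 19300 m/s.
d^0.75 = 347^0.75 = 80.40
v^0.45 = 19300^0.45 = 84.82
g^-0.21 = 3.7^-0.21 = 0.7598
(sin 75°)^0.333 = 0.9659^0.333 = 0.9885
D = 1.25 × 80.40 × 84.82 × 0.7598 × 0.9885 = 6402 m
   = 6.402 km

D ≈ 6.40 km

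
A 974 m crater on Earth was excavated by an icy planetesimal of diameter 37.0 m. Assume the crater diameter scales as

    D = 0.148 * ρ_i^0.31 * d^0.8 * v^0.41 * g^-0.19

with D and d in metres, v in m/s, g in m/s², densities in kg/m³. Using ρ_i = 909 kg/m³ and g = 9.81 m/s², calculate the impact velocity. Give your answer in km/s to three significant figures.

Rearranging for v: v = [D / (0.148 · 909^0.31 · 37^0.8 · 9.81^-0.19)]^(1/0.41).
909^0.31 = 8.263
37^0.8 = 17.97
9.81^-0.19 = 0.6480
Denominator = 0.148 × 8.263 × 17.97 × 0.6480 = 14.24
D / 14.24 = 974 / 14.24 = 68.40
v = 68.40^(1/0.41) = 68.40^2.439 = 29902 m/s

v ≈ 29.9 km/s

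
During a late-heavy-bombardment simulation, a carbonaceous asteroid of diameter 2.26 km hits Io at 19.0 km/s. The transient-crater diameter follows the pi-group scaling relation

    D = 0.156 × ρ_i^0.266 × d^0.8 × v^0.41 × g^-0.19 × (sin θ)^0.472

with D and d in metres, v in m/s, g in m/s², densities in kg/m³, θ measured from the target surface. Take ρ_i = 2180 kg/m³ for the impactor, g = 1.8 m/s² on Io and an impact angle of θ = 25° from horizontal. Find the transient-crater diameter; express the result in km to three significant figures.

D ≈ 19.7 km

In SI units: d = 2260 m, v = 19000 m/s.
ρ_i^0.266 = 2180^0.266 = 7.727
d^0.8 = 2260^0.8 = 482.3
v^0.41 = 19000^0.41 = 56.79
g^-0.19 = 1.8^-0.19 = 0.8943
(sin 25°)^0.472 = 0.4226^0.472 = 0.6659
D = 0.156 × 7.727 × 482.3 × 56.79 × 0.8943 × 0.6659 = 19662 m
   = 19.66 km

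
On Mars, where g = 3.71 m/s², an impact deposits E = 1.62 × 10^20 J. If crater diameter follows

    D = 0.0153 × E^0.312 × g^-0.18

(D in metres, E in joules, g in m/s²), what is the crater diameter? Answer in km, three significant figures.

E^0.312 = (1.62 × 10^20)^0.312 = 2.020 × 10^6
g^-0.18 = 3.71^-0.18 = 0.7898
D = 0.0153 × 2.020 × 10^6 × 0.7898 = 24410 m
   = 24.41 km

D ≈ 24.4 km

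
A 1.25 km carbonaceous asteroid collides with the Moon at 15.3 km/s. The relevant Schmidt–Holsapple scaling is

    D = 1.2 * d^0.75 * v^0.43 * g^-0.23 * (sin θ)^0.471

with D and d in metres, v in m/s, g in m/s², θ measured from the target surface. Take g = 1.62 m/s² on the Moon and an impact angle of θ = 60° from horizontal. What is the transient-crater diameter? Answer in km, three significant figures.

D ≈ 13.3 km

In SI units: d = 1250 m, v = 15300 m/s.
d^0.75 = 1250^0.75 = 210.2
v^0.43 = 15300^0.43 = 63.01
g^-0.23 = 1.62^-0.23 = 0.8950
(sin 60°)^0.471 = 0.8660^0.471 = 0.9345
D = 1.2 × 210.2 × 63.01 × 0.8950 × 0.9345 = 13293 m
   = 13.29 km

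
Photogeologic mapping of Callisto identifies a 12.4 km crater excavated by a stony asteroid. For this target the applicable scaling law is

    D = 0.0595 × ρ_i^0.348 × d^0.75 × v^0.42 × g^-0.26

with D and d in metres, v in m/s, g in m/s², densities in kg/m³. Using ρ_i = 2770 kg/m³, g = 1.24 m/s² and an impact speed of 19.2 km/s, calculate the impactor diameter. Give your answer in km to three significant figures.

d ≈ 1.34 km

Rearranging for d: d = [D / (0.0595 · 2770^0.348 · 19200^0.42 · 1.24^-0.26)]^(1/0.75).
D = 12400 m.
2770^0.348 = 15.78
19200^0.42 = 62.95
1.24^-0.26 = 0.9456
Denominator = 0.0595 × 15.78 × 62.95 × 0.9456 = 55.89
D / 55.89 = 12400 / 55.89 = 221.9
d = 221.9^(1/0.75) = 221.9^1.3333 = 1343 m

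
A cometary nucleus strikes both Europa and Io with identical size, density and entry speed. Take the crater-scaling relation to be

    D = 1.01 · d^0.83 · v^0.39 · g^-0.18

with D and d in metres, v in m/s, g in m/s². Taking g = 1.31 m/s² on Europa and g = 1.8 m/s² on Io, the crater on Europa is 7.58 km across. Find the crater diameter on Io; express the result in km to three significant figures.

All impactor-dependent factors cancel in the ratio, leaving D_Io/D_Europa = (g_Io/g_Europa)^-0.18.
(1.8/1.31)^-0.18 = 1.374^-0.18 = 0.9444
D_Io = 0.9444 × 7.58 km = 7.16 km

D ≈ 7.16 km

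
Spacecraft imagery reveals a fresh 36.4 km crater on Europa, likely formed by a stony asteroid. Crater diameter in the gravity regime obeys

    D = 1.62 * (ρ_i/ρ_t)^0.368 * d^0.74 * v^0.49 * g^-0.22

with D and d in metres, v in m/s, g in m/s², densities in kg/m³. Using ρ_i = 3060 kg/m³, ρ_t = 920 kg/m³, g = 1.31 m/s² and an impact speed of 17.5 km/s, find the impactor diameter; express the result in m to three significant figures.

d ≈ 702 m

Rearranging for d: d = [D / (1.62 · (3060/920)^0.368 · 17500^0.49 · 1.31^-0.22)]^(1/0.74).
D = 36400 m.
(3060/920)^0.368 = 1.556
17500^0.49 = 120.0
1.31^-0.22 = 0.9423
Denominator = 1.62 × 1.556 × 120.0 × 0.9423 = 285.0
D / 285.0 = 36400 / 285.0 = 127.7
d = 127.7^(1/0.74) = 127.7^1.3514 = 702.0 m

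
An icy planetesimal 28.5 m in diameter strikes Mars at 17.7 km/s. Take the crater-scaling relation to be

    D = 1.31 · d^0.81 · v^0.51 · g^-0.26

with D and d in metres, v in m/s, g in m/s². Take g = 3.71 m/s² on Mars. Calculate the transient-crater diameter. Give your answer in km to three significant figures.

D ≈ 2.06 km

In SI units: v = 17700 m/s.
d^0.81 = 28.5^0.81 = 15.08
v^0.51 = 17700^0.51 = 146.7
g^-0.26 = 3.71^-0.26 = 0.7112
D = 1.31 × 15.08 × 146.7 × 0.7112 = 2061 m
   = 2.061 km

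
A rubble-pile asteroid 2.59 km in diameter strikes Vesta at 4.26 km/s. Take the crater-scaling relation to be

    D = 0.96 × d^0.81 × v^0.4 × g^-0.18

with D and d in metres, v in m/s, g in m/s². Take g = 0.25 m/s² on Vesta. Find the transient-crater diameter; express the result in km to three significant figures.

In SI units: d = 2590 m, v = 4260 m/s.
d^0.81 = 2590^0.81 = 581.8
v^0.4 = 4260^0.4 = 28.30
g^-0.18 = 0.25^-0.18 = 1.283
D = 0.96 × 581.8 × 28.30 × 1.283 = 20280 m
   = 20.28 km

D ≈ 20.3 km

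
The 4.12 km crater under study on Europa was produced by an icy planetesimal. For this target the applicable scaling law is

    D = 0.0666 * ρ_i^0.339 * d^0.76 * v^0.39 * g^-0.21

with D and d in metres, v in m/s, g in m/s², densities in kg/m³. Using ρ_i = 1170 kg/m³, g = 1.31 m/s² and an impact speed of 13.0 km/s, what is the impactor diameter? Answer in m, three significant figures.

d ≈ 720 m

Rearranging for d: d = [D / (0.0666 · 1170^0.339 · 13000^0.39 · 1.31^-0.21)]^(1/0.76).
D = 4120 m.
1170^0.339 = 10.97
13000^0.39 = 40.22
1.31^-0.21 = 0.9449
Denominator = 0.0666 × 10.97 × 40.22 × 0.9449 = 27.77
D / 27.77 = 4120 / 27.77 = 148.4
d = 148.4^(1/0.76) = 148.4^1.3158 = 719.7 m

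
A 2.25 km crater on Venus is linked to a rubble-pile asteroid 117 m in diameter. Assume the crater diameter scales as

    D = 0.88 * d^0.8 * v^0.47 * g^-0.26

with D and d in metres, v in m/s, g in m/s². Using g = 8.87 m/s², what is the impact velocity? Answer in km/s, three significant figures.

Rearranging for v: v = [D / (0.88 · 117^0.8 · 8.87^-0.26)]^(1/0.47).
D = 2250 m.
117^0.8 = 45.14
8.87^-0.26 = 0.5669
Denominator = 0.88 × 45.14 × 0.5669 = 22.52
D / 22.52 = 2250 / 22.52 = 99.91
v = 99.91^(1/0.47) = 99.91^2.1277 = 17971 m/s

v ≈ 18.0 km/s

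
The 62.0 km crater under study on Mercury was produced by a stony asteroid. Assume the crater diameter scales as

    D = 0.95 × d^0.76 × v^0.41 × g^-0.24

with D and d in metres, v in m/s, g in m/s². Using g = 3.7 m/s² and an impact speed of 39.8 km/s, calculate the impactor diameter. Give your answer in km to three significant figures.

d ≈ 10.8 km

Rearranging for d: d = [D / (0.95 · 39800^0.41 · 3.7^-0.24)]^(1/0.76).
D = 62000 m.
39800^0.41 = 76.90
3.7^-0.24 = 0.7305
Denominator = 0.95 × 76.90 × 0.7305 = 53.37
D / 53.37 = 62000 / 53.37 = 1162
d = 1162^(1/0.76) = 1162^1.3158 = 10794 m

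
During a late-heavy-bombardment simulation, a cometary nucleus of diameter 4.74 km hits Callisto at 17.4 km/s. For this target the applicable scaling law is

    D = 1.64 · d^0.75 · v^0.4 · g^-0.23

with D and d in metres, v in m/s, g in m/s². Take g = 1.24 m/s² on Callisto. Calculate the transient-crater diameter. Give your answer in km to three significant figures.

In SI units: d = 4740 m, v = 17400 m/s.
d^0.75 = 4740^0.75 = 571.3
v^0.4 = 17400^0.4 = 49.68
g^-0.23 = 1.24^-0.23 = 0.9517
D = 1.64 × 571.3 × 49.68 × 0.9517 = 44299 m
   = 44.30 km

D ≈ 44.3 km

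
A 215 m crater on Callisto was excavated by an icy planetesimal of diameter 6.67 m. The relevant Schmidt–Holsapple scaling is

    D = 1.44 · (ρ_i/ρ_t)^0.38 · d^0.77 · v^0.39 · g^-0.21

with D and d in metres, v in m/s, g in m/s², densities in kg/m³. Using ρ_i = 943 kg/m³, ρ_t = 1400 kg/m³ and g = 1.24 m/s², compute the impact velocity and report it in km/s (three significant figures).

v ≈ 14.6 km/s

Rearranging for v: v = [D / (1.44 · (943/1400)^0.38 · 6.67^0.77 · 1.24^-0.21)]^(1/0.39).
(943/1400)^0.38 = 0.8606
6.67^0.77 = 4.311
1.24^-0.21 = 0.9558
Denominator = 1.44 × 0.8606 × 4.311 × 0.9558 = 5.106
D / 5.106 = 215 / 5.106 = 42.11
v = 42.11^(1/0.39) = 42.11^2.5641 = 14625 m/s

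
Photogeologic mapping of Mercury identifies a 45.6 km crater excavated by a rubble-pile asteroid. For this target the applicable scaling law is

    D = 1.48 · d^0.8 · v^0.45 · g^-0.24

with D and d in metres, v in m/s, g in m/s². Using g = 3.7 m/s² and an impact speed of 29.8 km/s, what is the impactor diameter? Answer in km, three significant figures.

Rearranging for d: d = [D / (1.48 · 29800^0.45 · 3.7^-0.24)]^(1/0.8).
D = 45600 m.
29800^0.45 = 103.1
3.7^-0.24 = 0.7305
Denominator = 1.48 × 103.1 × 0.7305 = 111.5
D / 111.5 = 45600 / 111.5 = 409.0
d = 409.0^(1/0.8) = 409.0^1.25 = 1839 m

d ≈ 1.84 km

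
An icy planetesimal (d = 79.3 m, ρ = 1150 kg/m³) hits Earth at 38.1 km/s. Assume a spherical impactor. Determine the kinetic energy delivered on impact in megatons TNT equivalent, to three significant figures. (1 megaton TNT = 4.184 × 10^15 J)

E ≈ 52.1 Mt TNT

v = 38100 m/s.
Mass m = (π/6) ρ d³ = (π/6) × 1150 × (79.3)³ = 3.003 × 10^8 kg
E = ½ m v² = 0.5 × 3.003 × 10^8 × (38100)² = 2.180 × 10^17 J
   = 2.180 × 10^17 / 4.184×10^15 = 52.10 Mt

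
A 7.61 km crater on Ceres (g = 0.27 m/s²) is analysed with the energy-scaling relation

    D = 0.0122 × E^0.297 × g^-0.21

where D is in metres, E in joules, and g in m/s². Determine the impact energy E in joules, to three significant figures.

Rearranging: E = [D / (0.0122 · g^-0.21)]^(1/0.297).
D = 7610 m.
g^-0.21 = 0.27^-0.21 = 1.316
D / (0.0122 × 1.316) = 7610 / (0.01606) = 4.738 × 10^5
E = (4.738 × 10^5)^3.367 = 1.287 × 10^19 J

E ≈ 1.29 × 10^19 J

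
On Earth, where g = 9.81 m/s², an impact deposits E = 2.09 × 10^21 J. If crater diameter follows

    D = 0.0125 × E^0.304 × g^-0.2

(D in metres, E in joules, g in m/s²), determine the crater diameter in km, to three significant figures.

D ≈ 24.0 km

E^0.304 = (2.09 × 10^21)^0.304 = 3.029 × 10^6
g^-0.2 = 9.81^-0.2 = 0.6334
D = 0.0125 × 3.029 × 10^6 × 0.6334 = 23982 m
   = 23.98 km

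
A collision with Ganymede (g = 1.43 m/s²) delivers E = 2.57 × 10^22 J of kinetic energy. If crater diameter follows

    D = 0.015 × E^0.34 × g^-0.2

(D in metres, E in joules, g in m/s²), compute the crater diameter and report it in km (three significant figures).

E^0.34 = (2.57 × 10^22)^0.34 = 4.163 × 10^7
g^-0.2 = 1.43^-0.2 = 0.9310
D = 0.015 × 4.163 × 10^7 × 0.9310 = 5.814 × 10^5 m
   = 581.4 km

D ≈ 581 km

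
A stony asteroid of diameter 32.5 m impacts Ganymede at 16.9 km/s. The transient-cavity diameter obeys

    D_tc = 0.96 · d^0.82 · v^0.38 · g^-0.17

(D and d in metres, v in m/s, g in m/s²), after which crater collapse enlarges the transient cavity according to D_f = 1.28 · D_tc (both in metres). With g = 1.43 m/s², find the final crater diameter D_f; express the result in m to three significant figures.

D_f ≈ 812 m

v = 16900 m/s.
d^0.82 = 32.5^0.82 = 17.37
v^0.38 = 16900^0.38 = 40.42
g^-0.17 = 1.43^-0.17 = 0.9410
D_tc = 0.96 × 17.37 × 40.42 × 0.9410 = 634.2 m
D_f = 1.28 × 634.2 = 811.8 m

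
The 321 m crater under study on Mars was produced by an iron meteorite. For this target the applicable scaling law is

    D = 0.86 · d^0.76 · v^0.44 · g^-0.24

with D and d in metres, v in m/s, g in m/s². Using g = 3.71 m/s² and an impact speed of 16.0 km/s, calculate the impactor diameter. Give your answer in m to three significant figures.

Rearranging for d: d = [D / (0.86 · 16000^0.44 · 3.71^-0.24)]^(1/0.76).
16000^0.44 = 70.76
3.71^-0.24 = 0.7300
Denominator = 0.86 × 70.76 × 0.7300 = 44.42
D / 44.42 = 321 / 44.42 = 7.226
d = 7.226^(1/0.76) = 7.226^1.3158 = 13.49 m

d ≈ 13.5 m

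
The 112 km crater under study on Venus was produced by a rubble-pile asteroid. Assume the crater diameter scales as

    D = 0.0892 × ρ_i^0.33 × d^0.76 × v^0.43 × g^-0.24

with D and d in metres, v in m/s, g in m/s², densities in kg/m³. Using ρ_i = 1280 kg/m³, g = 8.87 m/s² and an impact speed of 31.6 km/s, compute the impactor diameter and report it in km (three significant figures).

Rearranging for d: d = [D / (0.0892 · 1280^0.33 · 31600^0.43 · 8.87^-0.24)]^(1/0.76).
D = 112000 m.
1280^0.33 = 10.60
31600^0.43 = 86.07
8.87^-0.24 = 0.5922
Denominator = 0.0892 × 10.60 × 86.07 × 0.5922 = 48.19
D / 48.19 = 112000 / 48.19 = 2324
d = 2324^(1/0.76) = 2324^1.3158 = 26872 m

d ≈ 26.9 km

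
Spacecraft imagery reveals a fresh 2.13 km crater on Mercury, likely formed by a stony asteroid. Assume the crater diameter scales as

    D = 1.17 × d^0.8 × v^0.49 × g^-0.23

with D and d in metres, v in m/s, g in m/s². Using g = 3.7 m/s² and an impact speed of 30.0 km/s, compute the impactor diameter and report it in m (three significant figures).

Rearranging for d: d = [D / (1.17 · 30000^0.49 · 3.7^-0.23)]^(1/0.8).
D = 2130 m.
30000^0.49 = 156.2
3.7^-0.23 = 0.7401
Denominator = 1.17 × 156.2 × 0.7401 = 135.3
D / 135.3 = 2130 / 135.3 = 15.74
d = 15.74^(1/0.8) = 15.74^1.25 = 31.35 m

d ≈ 31.4 m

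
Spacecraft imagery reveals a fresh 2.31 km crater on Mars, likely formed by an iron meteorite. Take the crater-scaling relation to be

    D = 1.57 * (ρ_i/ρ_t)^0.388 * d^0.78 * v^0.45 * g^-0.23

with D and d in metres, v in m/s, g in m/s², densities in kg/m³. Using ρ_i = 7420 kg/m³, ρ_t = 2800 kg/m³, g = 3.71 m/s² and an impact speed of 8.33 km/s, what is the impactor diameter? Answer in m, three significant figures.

Rearranging for d: d = [D / (1.57 · (7420/2800)^0.388 · 8330^0.45 · 3.71^-0.23)]^(1/0.78).
D = 2310 m.
(7420/2800)^0.388 = 1.460
8330^0.45 = 58.12
3.71^-0.23 = 0.7397
Denominator = 1.57 × 1.460 × 58.12 × 0.7397 = 98.54
D / 98.54 = 2310 / 98.54 = 23.44
d = 23.44^(1/0.78) = 23.44^1.2821 = 57.07 m

d ≈ 57.1 m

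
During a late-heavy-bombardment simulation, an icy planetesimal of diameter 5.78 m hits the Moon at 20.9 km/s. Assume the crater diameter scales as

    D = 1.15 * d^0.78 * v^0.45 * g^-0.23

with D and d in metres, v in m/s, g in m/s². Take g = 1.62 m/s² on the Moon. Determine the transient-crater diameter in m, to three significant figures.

D ≈ 356 m

In SI units: v = 20900 m/s.
d^0.78 = 5.78^0.78 = 3.929
v^0.45 = 20900^0.45 = 87.92
g^-0.23 = 1.62^-0.23 = 0.8950
D = 1.15 × 3.929 × 87.92 × 0.8950 = 355.5 m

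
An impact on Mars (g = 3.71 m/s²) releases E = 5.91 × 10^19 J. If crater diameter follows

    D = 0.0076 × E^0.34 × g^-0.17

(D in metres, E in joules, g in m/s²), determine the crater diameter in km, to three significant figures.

E^0.34 = (5.91 × 10^19)^0.34 = 5.276 × 10^6
g^-0.17 = 3.71^-0.17 = 0.8002
D = 0.0076 × 5.276 × 10^6 × 0.8002 = 32086 m
   = 32.09 km

D ≈ 32.1 km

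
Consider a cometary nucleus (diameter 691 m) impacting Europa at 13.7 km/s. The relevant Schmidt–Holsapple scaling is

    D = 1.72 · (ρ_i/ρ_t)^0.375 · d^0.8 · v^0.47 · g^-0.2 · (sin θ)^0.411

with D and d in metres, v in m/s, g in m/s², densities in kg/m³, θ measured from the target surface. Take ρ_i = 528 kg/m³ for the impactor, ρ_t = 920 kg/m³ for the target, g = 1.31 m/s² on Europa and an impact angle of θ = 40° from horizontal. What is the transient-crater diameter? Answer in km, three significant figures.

D ≈ 18.1 km

In SI units: v = 13700 m/s.
(ρ_i/ρ_t)^0.375 = (528/920)^0.375 = 0.8120
d^0.8 = 691^0.8 = 186.9
v^0.47 = 13700^0.47 = 87.95
g^-0.2 = 1.31^-0.2 = 0.9474
(sin 40°)^0.411 = 0.6428^0.411 = 0.8339
D = 1.72 × 0.8120 × 186.9 × 87.95 × 0.9474 × 0.8339 = 18137 m
   = 18.14 km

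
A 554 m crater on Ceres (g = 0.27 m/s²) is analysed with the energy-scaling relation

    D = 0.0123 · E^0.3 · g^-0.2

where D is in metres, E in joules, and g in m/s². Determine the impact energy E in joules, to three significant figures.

E ≈ 1.36 × 10^15 J

Rearranging: E = [D / (0.0123 · g^-0.2)]^(1/0.3).
g^-0.2 = 0.27^-0.2 = 1.299
D / (0.0123 × 1.299) = 554 / (0.01598) = 3.467 × 10^4
E = (3.467 × 10^4)^3.3333 = 1.358 × 10^15 J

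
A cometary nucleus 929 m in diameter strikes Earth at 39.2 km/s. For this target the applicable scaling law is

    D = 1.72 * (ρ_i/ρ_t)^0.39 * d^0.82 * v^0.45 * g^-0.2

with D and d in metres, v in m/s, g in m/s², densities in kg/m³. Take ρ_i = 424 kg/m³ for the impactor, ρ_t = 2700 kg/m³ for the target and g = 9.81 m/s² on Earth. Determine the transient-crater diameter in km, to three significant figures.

In SI units: v = 39200 m/s.
(ρ_i/ρ_t)^0.39 = (424/2700)^0.39 = 0.4858
d^0.82 = 929^0.82 = 271.5
v^0.45 = 39200^0.45 = 116.7
g^-0.2 = 9.81^-0.2 = 0.6334
D = 1.72 × 0.4858 × 271.5 × 116.7 × 0.6334 = 16769 m
   = 16.77 km

D ≈ 16.8 km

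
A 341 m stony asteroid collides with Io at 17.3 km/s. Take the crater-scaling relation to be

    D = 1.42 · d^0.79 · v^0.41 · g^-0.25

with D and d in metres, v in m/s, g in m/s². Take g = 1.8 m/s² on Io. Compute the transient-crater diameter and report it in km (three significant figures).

D ≈ 6.71 km

In SI units: v = 17300 m/s.
d^0.79 = 341^0.79 = 100.2
v^0.41 = 17300^0.41 = 54.65
g^-0.25 = 1.8^-0.25 = 0.8633
D = 1.42 × 100.2 × 54.65 × 0.8633 = 6713 m
   = 6.713 km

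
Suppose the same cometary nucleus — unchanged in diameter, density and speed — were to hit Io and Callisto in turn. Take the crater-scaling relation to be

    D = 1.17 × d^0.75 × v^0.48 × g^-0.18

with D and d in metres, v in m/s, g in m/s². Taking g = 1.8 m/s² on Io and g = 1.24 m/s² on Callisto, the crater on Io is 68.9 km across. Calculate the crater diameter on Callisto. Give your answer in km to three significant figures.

D ≈ 73.7 km

All impactor-dependent factors cancel in the ratio, leaving D_Callisto/D_Io = (g_Callisto/g_Io)^-0.18.
(1.24/1.8)^-0.18 = 0.6889^-0.18 = 1.069
D_Callisto = 1.069 × 68.9 km = 73.7 km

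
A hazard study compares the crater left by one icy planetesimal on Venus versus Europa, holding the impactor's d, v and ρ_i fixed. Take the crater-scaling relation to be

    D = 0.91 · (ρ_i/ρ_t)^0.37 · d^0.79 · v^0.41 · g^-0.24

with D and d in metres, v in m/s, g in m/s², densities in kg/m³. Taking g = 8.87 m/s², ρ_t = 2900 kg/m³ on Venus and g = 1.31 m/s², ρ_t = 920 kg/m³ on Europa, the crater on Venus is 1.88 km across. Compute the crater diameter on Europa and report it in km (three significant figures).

D ≈ 4.55 km

The impactor-only factors (d, v, ρ_i) cancel in the ratio, leaving D_Europa/D_Venus = (g_Europa/g_Venus)^-0.24 · (ρ_t,Venus/ρ_t,Europa)^0.37.
(1.31/8.87)^-0.24 = 0.1477^-0.24 = 1.583
(2900/920)^0.37 = 3.152^0.37 = 1.529
Ratio = 1.583 × 1.529 = 2.420
D_Europa = 2.420 × 1.88 km = 4.55 km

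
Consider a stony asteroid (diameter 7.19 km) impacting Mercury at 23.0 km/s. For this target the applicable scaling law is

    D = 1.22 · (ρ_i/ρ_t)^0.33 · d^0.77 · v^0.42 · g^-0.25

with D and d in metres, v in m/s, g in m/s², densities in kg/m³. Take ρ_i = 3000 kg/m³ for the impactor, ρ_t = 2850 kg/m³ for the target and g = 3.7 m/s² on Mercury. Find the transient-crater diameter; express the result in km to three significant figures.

In SI units: d = 7190 m, v = 23000 m/s.
(ρ_i/ρ_t)^0.33 = (3000/2850)^0.33 = 1.017
d^0.77 = 7190^0.77 = 932.6
v^0.42 = 23000^0.42 = 67.91
g^-0.25 = 3.7^-0.25 = 0.7210
D = 1.22 × 1.017 × 932.6 × 67.91 × 0.7210 = 56656 m
   = 56.66 km

D ≈ 56.7 km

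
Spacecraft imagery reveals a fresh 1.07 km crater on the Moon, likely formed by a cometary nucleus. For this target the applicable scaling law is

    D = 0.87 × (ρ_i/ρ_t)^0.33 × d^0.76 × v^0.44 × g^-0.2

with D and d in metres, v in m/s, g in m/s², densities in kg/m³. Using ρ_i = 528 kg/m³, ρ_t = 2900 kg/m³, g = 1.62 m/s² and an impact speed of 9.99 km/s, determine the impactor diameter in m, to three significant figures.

Rearranging for d: d = [D / (0.87 · (528/2900)^0.33 · 9990^0.44 · 1.62^-0.2)]^(1/0.76).
D = 1070 m.
(528/2900)^0.33 = 0.5700
9990^0.44 = 57.52
1.62^-0.2 = 0.9080
Denominator = 0.87 × 0.5700 × 57.52 × 0.9080 = 25.90
D / 25.90 = 1070 / 25.90 = 41.31
d = 41.31^(1/0.76) = 41.31^1.3158 = 133.8 m

d ≈ 134 m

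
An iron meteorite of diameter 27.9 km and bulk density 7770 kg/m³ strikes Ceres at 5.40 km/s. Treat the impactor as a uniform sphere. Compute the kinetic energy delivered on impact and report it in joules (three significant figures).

E ≈ 1.29 × 10^24 J

d = 27900 m; v = 5400 m/s.
Mass m = (π/6) ρ d³ = (π/6) × 7770 × (27900)³ = 8.836 × 10^16 kg
E = ½ m v² = 0.5 × 8.836 × 10^16 × (5400)² = 1.288 × 10^24 J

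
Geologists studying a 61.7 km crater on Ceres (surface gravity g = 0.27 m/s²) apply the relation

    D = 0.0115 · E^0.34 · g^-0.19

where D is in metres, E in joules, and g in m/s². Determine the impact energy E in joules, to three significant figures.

E ≈ 2.99 × 10^19 J

Rearranging: E = [D / (0.0115 · g^-0.19)]^(1/0.34).
D = 61700 m.
g^-0.19 = 0.27^-0.19 = 1.282
D / (0.0115 × 1.282) = 61700 / (0.01474) = 4.186 × 10^6
E = (4.186 × 10^6)^2.9412 = 2.993 × 10^19 J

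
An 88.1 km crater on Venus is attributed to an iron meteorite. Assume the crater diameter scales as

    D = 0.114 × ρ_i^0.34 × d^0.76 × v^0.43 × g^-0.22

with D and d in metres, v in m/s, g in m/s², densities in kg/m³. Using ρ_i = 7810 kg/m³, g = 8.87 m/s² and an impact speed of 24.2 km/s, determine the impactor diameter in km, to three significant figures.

Rearranging for d: d = [D / (0.114 · 7810^0.34 · 24200^0.43 · 8.87^-0.22)]^(1/0.76).
D = 88100 m.
7810^0.34 = 21.06
24200^0.43 = 76.74
8.87^-0.22 = 0.6187
Denominator = 0.114 × 21.06 × 76.74 × 0.6187 = 114.0
D / 114.0 = 88100 / 114.0 = 772.8
d = 772.8^(1/0.76) = 772.8^1.3158 = 6311 m

d ≈ 6.31 km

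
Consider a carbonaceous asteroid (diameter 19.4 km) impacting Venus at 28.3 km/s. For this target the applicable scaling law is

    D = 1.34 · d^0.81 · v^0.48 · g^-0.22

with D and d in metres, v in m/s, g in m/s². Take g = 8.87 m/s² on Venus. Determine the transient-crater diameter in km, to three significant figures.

In SI units: d = 19400 m, v = 28300 m/s.
d^0.81 = 19400^0.81 = 2972
v^0.48 = 28300^0.48 = 137.0
g^-0.22 = 8.87^-0.22 = 0.6187
D = 1.34 × 2972 × 137.0 × 0.6187 = 3.376 × 10^5 m
   = 337.6 km

D ≈ 338 km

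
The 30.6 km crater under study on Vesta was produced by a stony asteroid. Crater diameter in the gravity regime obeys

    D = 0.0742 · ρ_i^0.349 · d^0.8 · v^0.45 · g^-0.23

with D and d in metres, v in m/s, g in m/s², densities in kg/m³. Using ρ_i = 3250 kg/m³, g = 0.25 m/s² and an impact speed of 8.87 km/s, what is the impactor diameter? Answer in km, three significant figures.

Rearranging for d: d = [D / (0.0742 · 3250^0.349 · 8870^0.45 · 0.25^-0.23)]^(1/0.8).
D = 30600 m.
3250^0.349 = 16.81
8870^0.45 = 59.78
0.25^-0.23 = 1.376
Denominator = 0.0742 × 16.81 × 59.78 × 1.376 = 102.6
D / 102.6 = 30600 / 102.6 = 298.2
d = 298.2^(1/0.8) = 298.2^1.25 = 1239 m

d ≈ 1.24 km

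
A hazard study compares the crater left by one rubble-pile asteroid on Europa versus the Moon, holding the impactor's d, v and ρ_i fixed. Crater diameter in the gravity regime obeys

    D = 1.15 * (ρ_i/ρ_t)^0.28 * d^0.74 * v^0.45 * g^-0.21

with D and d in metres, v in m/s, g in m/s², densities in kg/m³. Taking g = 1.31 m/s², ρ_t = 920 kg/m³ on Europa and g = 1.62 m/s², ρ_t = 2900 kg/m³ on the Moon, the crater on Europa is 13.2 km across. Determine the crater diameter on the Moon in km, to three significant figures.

D ≈ 9.15 km

The impactor-only factors (d, v, ρ_i) cancel in the ratio, leaving D_Moon/D_Europa = (g_Moon/g_Europa)^-0.21 · (ρ_t,Europa/ρ_t,Moon)^0.28.
(1.62/1.31)^-0.21 = 1.237^-0.21 = 0.9563
(920/2900)^0.28 = 0.3172^0.28 = 0.7251
Ratio = 0.9563 × 0.7251 = 0.6934
D_Moon = 0.6934 × 13.2 km = 9.15 km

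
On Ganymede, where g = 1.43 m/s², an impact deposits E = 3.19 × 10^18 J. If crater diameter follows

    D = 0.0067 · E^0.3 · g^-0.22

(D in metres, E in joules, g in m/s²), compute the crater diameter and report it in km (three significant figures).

D ≈ 2.20 km

E^0.3 = (3.19 × 10^18)^0.3 = 3.557 × 10^5
g^-0.22 = 1.43^-0.22 = 0.9243
D = 0.0067 × 3.557 × 10^5 × 0.9243 = 2203 m
   = 2.203 km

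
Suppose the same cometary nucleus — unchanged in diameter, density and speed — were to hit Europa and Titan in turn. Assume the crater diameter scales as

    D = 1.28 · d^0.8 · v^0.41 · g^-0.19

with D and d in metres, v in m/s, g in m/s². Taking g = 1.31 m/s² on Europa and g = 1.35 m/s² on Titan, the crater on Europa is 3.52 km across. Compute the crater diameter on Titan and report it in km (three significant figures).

D ≈ 3.50 km

All impactor-dependent factors cancel in the ratio, leaving D_Titan/D_Europa = (g_Titan/g_Europa)^-0.19.
(1.35/1.31)^-0.19 = 1.031^-0.19 = 0.9942
D_Titan = 0.9942 × 3.52 km = 3.50 km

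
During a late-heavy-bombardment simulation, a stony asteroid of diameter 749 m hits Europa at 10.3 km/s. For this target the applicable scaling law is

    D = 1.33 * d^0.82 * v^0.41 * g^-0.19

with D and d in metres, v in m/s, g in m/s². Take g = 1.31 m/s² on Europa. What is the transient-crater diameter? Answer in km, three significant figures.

In SI units: v = 10300 m/s.
d^0.82 = 749^0.82 = 227.5
v^0.41 = 10300^0.41 = 44.18
g^-0.19 = 1.31^-0.19 = 0.9500
D = 1.33 × 227.5 × 44.18 × 0.9500 = 12699 m
   = 12.70 km

D ≈ 12.7 km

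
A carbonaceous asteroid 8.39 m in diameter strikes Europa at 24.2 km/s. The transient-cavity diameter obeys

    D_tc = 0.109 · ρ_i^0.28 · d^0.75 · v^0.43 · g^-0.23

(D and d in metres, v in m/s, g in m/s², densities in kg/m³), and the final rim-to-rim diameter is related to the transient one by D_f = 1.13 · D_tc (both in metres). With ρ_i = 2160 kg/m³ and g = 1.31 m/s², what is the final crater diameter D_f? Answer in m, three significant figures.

v = 24200 m/s.
ρ_i^0.28 = 2160^0.28 = 8.583
d^0.75 = 8.39^0.75 = 4.930
v^0.43 = 24200^0.43 = 76.74
g^-0.23 = 1.31^-0.23 = 0.9398
D_tc = 0.109 × 8.583 × 4.930 × 76.74 × 0.9398 = 332.6 m
D_f = 1.13 × 332.6 = 375.8 m

D_f ≈ 376 m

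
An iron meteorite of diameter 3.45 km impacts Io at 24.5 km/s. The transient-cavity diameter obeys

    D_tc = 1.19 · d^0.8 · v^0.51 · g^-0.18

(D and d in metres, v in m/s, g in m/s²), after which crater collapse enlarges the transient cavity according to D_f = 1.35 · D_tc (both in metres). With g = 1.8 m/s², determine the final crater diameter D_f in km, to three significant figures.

In SI: d = 3450 m, v = 24500 m/s.
d^0.8 = 3450^0.8 = 676.5
v^0.51 = 24500^0.51 = 173.2
g^-0.18 = 1.8^-0.18 = 0.8996
D_tc = 1.19 × 676.5 × 173.2 × 0.8996 = 1.254 × 10^5 m
D_f = 1.35 × 1.254 × 10^5 = 1.693 × 10^5 m
     = 169.3 km

D_f ≈ 169 km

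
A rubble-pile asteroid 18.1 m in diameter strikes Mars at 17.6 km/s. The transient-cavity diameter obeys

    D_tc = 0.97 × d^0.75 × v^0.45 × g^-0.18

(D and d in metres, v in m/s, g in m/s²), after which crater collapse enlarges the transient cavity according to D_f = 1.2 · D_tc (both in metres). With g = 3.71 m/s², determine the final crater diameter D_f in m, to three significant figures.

D_f ≈ 656 m

v = 17600 m/s.
d^0.75 = 18.1^0.75 = 8.775
v^0.45 = 17600^0.45 = 81.37
g^-0.18 = 3.71^-0.18 = 0.7898
D_tc = 0.97 × 8.775 × 81.37 × 0.7898 = 547.0 m
D_f = 1.2 × 547.0 = 656.4 m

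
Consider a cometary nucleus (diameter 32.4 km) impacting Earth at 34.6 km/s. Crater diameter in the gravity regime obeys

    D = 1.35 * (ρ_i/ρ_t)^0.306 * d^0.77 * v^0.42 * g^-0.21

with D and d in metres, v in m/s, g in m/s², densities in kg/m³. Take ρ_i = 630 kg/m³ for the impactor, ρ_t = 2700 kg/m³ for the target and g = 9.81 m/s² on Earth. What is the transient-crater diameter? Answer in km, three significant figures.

D ≈ 128 km

In SI units: d = 32400 m, v = 34600 m/s.
(ρ_i/ρ_t)^0.306 = (630/2700)^0.306 = 0.6406
d^0.77 = 32400^0.77 = 2972
v^0.42 = 34600^0.42 = 80.61
g^-0.21 = 9.81^-0.21 = 0.6191
D = 1.35 × 0.6406 × 2972 × 80.61 × 0.6191 = 1.283 × 10^5 m
   = 128.3 km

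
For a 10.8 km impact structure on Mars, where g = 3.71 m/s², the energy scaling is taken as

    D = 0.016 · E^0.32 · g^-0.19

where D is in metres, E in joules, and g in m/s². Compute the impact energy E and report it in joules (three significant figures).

E ≈ 3.59 × 10^18 J

Rearranging: E = [D / (0.016 · g^-0.19)]^(1/0.32).
D = 10800 m.
g^-0.19 = 3.71^-0.19 = 0.7795
D / (0.016 × 0.7795) = 10800 / (0.01247) = 8.661 × 10^5
E = (8.661 × 10^5)^3.125 = 3.588 × 10^18 J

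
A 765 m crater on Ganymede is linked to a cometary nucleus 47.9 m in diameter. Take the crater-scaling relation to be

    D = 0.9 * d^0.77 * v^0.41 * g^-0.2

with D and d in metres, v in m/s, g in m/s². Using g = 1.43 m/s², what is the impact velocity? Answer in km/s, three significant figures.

Rearranging for v: v = [D / (0.9 · 47.9^0.77 · 1.43^-0.2)]^(1/0.41).
47.9^0.77 = 19.67
1.43^-0.2 = 0.9310
Denominator = 0.9 × 19.67 × 0.9310 = 16.48
D / 16.48 = 765 / 16.48 = 46.42
v = 46.42^(1/0.41) = 46.42^2.439 = 11617 m/s

v ≈ 11.6 km/s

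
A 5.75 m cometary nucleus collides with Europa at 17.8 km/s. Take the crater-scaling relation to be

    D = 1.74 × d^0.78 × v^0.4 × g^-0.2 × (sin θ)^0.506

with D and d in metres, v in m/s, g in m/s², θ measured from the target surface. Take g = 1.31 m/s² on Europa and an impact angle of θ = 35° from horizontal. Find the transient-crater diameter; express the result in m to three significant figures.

D ≈ 244 m

In SI units: v = 17800 m/s.
d^0.78 = 5.75^0.78 = 3.913
v^0.4 = 17800^0.4 = 50.14
g^-0.2 = 1.31^-0.2 = 0.9474
(sin 35°)^0.506 = 0.5736^0.506 = 0.7548
D = 1.74 × 3.913 × 50.14 × 0.9474 × 0.7548 = 244.1 m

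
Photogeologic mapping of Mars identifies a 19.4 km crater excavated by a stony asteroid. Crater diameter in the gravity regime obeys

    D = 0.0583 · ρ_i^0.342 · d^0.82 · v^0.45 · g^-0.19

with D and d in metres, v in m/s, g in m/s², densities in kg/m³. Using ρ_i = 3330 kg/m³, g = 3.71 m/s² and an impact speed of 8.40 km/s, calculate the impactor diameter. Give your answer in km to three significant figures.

Rearranging for d: d = [D / (0.0583 · 3330^0.342 · 8400^0.45 · 3.71^-0.19)]^(1/0.82).
D = 19400 m.
3330^0.342 = 16.02
8400^0.45 = 58.33
3.71^-0.19 = 0.7795
Denominator = 0.0583 × 16.02 × 58.33 × 0.7795 = 42.47
D / 42.47 = 19400 / 42.47 = 456.8
d = 456.8^(1/0.82) = 456.8^1.2195 = 1752 m

d ≈ 1.75 km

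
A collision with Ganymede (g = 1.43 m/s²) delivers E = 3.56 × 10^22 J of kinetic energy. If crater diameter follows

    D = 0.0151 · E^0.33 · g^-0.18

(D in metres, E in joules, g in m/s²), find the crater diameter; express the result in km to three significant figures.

D ≈ 392 km

E^0.33 = (3.56 × 10^22)^0.33 = 2.767 × 10^7
g^-0.18 = 1.43^-0.18 = 0.9376
D = 0.0151 × 2.767 × 10^7 × 0.9376 = 3.917 × 10^5 m
   = 391.7 km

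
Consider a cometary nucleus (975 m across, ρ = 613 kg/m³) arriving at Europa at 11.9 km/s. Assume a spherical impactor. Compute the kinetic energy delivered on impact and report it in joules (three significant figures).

v = 11900 m/s.
Mass m = (π/6) ρ d³ = (π/6) × 613 × (975)³ = 2.975 × 10^11 kg
E = ½ m v² = 0.5 × 2.975 × 10^11 × (11900)² = 2.106 × 10^19 J

E ≈ 2.11 × 10^19 J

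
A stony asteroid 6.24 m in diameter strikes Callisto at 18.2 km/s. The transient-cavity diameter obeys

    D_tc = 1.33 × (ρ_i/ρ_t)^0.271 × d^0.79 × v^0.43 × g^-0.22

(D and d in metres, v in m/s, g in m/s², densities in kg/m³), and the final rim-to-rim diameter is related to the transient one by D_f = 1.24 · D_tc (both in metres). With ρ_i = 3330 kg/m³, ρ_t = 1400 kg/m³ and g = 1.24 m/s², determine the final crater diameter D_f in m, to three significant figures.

v = 18200 m/s.
(ρ_i/ρ_t)^0.271 = (3330/1400)^0.271 = 1.265
d^0.79 = 6.24^0.79 = 4.248
v^0.43 = 18200^0.43 = 67.89
g^-0.22 = 1.24^-0.22 = 0.9538
D_tc = 1.33 × 1.265 × 4.248 × 67.89 × 0.9538 = 462.8 m
D_f = 1.24 × 462.8 = 573.9 m

D_f ≈ 574 m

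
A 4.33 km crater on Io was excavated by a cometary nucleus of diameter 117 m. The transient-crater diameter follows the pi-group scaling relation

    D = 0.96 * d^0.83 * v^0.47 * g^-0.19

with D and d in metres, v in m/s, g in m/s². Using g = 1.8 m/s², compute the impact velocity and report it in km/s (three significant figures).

v ≈ 16.8 km/s

Rearranging for v: v = [D / (0.96 · 117^0.83 · 1.8^-0.19)]^(1/0.47).
D = 4330 m.
117^0.83 = 52.07
1.8^-0.19 = 0.8943
Denominator = 0.96 × 52.07 × 0.8943 = 44.70
D / 44.70 = 4330 / 44.70 = 96.87
v = 96.87^(1/0.47) = 96.87^2.1277 = 16827 m/s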